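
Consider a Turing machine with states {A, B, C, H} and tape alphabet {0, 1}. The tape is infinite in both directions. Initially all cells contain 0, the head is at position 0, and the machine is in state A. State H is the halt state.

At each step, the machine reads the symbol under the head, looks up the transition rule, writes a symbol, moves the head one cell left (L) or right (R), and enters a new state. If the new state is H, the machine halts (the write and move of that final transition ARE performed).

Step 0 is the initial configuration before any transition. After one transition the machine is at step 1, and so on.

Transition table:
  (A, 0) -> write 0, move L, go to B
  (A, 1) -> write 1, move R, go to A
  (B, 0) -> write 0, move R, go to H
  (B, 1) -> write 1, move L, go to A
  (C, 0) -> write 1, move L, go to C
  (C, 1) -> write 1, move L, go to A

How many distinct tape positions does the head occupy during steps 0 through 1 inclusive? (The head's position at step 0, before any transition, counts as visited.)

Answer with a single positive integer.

Step 1: in state A at pos 0, read 0 -> (A,0)->write 0,move L,goto B. Now: state=B, head=-1, tape[-2..1]=0000 (head:  ^)
Head positions at steps 0..1: starting at 0, distinct positions visited = {-1, 0} -> 2 position(s)

Answer: 2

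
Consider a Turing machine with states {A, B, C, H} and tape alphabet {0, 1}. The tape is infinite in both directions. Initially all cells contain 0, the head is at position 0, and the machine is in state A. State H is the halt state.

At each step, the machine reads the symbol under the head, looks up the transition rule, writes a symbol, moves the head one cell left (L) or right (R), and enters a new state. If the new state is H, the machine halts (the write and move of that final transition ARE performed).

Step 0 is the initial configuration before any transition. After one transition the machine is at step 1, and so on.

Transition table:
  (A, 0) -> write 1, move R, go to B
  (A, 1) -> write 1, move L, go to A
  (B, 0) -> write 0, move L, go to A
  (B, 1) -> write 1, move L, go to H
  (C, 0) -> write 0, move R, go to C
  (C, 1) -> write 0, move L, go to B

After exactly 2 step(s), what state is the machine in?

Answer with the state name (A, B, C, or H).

Step 1: in state A at pos 0, read 0 -> (A,0)->write 1,move R,goto B. Now: state=B, head=1, tape[-1..2]=0100 (head:   ^)
Step 2: in state B at pos 1, read 0 -> (B,0)->write 0,move L,goto A. Now: state=A, head=0, tape[-1..2]=0100 (head:  ^)

Answer: A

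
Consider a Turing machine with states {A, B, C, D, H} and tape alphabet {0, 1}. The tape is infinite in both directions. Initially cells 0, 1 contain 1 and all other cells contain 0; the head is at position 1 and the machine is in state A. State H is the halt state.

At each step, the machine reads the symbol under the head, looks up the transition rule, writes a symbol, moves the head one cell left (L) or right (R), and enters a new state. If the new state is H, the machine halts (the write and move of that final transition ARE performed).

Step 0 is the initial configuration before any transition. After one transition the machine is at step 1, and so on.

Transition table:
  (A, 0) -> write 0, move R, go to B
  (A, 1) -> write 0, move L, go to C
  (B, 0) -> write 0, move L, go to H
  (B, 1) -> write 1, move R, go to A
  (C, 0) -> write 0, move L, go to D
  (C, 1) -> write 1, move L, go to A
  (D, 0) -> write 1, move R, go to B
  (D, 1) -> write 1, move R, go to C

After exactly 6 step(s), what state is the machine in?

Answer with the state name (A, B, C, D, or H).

Answer: H

Derivation:
Step 1: in state A at pos 1, read 1 -> (A,1)->write 0,move L,goto C. Now: state=C, head=0, tape[-1..2]=0100 (head:  ^)
Step 2: in state C at pos 0, read 1 -> (C,1)->write 1,move L,goto A. Now: state=A, head=-1, tape[-2..2]=00100 (head:  ^)
Step 3: in state A at pos -1, read 0 -> (A,0)->write 0,move R,goto B. Now: state=B, head=0, tape[-2..2]=00100 (head:   ^)
Step 4: in state B at pos 0, read 1 -> (B,1)->write 1,move R,goto A. Now: state=A, head=1, tape[-2..2]=00100 (head:    ^)
Step 5: in state A at pos 1, read 0 -> (A,0)->write 0,move R,goto B. Now: state=B, head=2, tape[-2..3]=001000 (head:     ^)
Step 6: in state B at pos 2, read 0 -> (B,0)->write 0,move L,goto H. Now: state=H, head=1, tape[-2..3]=001000 (head:    ^)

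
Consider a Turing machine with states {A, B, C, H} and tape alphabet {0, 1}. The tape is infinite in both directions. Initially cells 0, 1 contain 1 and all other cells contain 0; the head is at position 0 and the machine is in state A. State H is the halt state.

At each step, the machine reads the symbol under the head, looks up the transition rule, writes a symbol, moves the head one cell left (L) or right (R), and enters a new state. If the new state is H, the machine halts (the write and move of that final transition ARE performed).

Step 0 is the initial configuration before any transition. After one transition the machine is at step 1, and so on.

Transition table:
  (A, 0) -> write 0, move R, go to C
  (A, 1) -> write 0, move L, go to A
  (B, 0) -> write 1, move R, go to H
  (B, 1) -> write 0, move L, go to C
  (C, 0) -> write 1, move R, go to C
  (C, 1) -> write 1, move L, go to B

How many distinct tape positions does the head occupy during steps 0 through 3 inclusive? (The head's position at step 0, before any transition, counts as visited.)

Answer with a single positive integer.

Answer: 3

Derivation:
Step 1: in state A at pos 0, read 1 -> (A,1)->write 0,move L,goto A. Now: state=A, head=-1, tape[-2..2]=00010 (head:  ^)
Step 2: in state A at pos -1, read 0 -> (A,0)->write 0,move R,goto C. Now: state=C, head=0, tape[-2..2]=00010 (head:   ^)
Step 3: in state C at pos 0, read 0 -> (C,0)->write 1,move R,goto C. Now: state=C, head=1, tape[-2..2]=00110 (head:    ^)
Head positions at steps 0..3: starting at 0, distinct positions visited = {-1, 0, 1} -> 3 position(s)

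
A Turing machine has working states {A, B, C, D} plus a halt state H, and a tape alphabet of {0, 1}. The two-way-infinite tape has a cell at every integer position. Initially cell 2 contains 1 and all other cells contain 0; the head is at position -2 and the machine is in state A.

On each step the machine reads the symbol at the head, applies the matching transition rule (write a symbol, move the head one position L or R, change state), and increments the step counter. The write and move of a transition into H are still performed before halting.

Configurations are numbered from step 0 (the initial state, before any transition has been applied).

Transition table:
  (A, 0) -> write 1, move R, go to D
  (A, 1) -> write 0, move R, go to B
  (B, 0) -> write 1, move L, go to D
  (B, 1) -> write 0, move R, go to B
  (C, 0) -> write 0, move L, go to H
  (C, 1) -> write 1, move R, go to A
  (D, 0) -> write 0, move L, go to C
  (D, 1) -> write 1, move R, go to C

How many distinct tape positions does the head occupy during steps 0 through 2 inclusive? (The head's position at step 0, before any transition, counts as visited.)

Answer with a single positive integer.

Step 1: in state A at pos -2, read 0 -> (A,0)->write 1,move R,goto D. Now: state=D, head=-1, tape[-3..3]=0100010 (head:   ^)
Step 2: in state D at pos -1, read 0 -> (D,0)->write 0,move L,goto C. Now: state=C, head=-2, tape[-3..3]=0100010 (head:  ^)
Head positions at steps 0..2: starting at -2, distinct positions visited = {-2, -1} -> 2 position(s)

Answer: 2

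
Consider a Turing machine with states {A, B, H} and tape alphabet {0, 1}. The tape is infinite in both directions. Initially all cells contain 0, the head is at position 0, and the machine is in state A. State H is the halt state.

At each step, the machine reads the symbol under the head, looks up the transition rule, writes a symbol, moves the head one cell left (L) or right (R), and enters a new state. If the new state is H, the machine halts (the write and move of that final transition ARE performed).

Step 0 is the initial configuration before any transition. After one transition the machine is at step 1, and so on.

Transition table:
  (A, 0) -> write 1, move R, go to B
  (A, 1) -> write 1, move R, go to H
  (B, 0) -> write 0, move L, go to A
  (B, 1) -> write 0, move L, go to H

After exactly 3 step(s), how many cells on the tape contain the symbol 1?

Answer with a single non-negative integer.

Step 1: in state A at pos 0, read 0 -> (A,0)->write 1,move R,goto B. Now: state=B, head=1, tape[-1..2]=0100 (head:   ^)
Step 2: in state B at pos 1, read 0 -> (B,0)->write 0,move L,goto A. Now: state=A, head=0, tape[-1..2]=0100 (head:  ^)
Step 3: in state A at pos 0, read 1 -> (A,1)->write 1,move R,goto H. Now: state=H, head=1, tape[-1..2]=0100 (head:   ^)
Cells containing 1 after step 3: {0} -> 1 cell(s)

Answer: 1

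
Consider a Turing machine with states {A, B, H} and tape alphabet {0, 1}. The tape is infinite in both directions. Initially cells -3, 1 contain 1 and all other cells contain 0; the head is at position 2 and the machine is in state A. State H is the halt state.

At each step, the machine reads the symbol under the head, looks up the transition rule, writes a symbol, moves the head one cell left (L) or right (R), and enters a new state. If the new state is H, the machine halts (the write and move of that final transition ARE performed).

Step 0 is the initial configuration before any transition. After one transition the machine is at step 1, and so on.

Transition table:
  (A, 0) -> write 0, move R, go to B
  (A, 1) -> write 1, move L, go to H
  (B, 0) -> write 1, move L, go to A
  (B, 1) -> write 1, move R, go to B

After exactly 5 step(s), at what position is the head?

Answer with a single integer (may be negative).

Step 1: in state A at pos 2, read 0 -> (A,0)->write 0,move R,goto B. Now: state=B, head=3, tape[-4..4]=010001000 (head:        ^)
Step 2: in state B at pos 3, read 0 -> (B,0)->write 1,move L,goto A. Now: state=A, head=2, tape[-4..4]=010001010 (head:       ^)
Step 3: in state A at pos 2, read 0 -> (A,0)->write 0,move R,goto B. Now: state=B, head=3, tape[-4..4]=010001010 (head:        ^)
Step 4: in state B at pos 3, read 1 -> (B,1)->write 1,move R,goto B. Now: state=B, head=4, tape[-4..5]=0100010100 (head:         ^)
Step 5: in state B at pos 4, read 0 -> (B,0)->write 1,move L,goto A. Now: state=A, head=3, tape[-4..5]=0100010110 (head:        ^)

Answer: 3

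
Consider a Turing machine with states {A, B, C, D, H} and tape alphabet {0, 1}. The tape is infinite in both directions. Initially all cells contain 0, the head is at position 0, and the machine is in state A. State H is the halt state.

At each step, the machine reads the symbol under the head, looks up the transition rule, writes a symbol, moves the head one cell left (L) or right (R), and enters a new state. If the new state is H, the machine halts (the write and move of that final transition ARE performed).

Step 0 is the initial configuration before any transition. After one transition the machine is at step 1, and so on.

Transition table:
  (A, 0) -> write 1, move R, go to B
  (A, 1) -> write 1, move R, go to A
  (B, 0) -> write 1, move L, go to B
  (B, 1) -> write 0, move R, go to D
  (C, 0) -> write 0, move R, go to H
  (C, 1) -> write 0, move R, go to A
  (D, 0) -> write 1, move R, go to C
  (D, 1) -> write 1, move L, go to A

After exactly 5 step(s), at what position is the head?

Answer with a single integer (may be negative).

Step 1: in state A at pos 0, read 0 -> (A,0)->write 1,move R,goto B. Now: state=B, head=1, tape[-1..2]=0100 (head:   ^)
Step 2: in state B at pos 1, read 0 -> (B,0)->write 1,move L,goto B. Now: state=B, head=0, tape[-1..2]=0110 (head:  ^)
Step 3: in state B at pos 0, read 1 -> (B,1)->write 0,move R,goto D. Now: state=D, head=1, tape[-1..2]=0010 (head:   ^)
Step 4: in state D at pos 1, read 1 -> (D,1)->write 1,move L,goto A. Now: state=A, head=0, tape[-1..2]=0010 (head:  ^)
Step 5: in state A at pos 0, read 0 -> (A,0)->write 1,move R,goto B. Now: state=B, head=1, tape[-1..2]=0110 (head:   ^)

Answer: 1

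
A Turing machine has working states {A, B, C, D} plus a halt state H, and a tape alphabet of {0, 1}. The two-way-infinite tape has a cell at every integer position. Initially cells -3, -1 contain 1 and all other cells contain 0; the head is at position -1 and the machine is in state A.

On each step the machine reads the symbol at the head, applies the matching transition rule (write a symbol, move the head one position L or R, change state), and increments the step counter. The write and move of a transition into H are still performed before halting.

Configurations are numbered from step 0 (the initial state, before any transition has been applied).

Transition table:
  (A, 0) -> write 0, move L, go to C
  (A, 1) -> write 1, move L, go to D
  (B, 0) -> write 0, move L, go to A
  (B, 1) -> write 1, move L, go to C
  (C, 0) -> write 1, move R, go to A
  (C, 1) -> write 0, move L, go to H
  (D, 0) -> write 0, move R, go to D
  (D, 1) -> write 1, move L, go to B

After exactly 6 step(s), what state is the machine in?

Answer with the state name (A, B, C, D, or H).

Answer: D

Derivation:
Step 1: in state A at pos -1, read 1 -> (A,1)->write 1,move L,goto D. Now: state=D, head=-2, tape[-4..0]=01010 (head:   ^)
Step 2: in state D at pos -2, read 0 -> (D,0)->write 0,move R,goto D. Now: state=D, head=-1, tape[-4..0]=01010 (head:    ^)
Step 3: in state D at pos -1, read 1 -> (D,1)->write 1,move L,goto B. Now: state=B, head=-2, tape[-4..0]=01010 (head:   ^)
Step 4: in state B at pos -2, read 0 -> (B,0)->write 0,move L,goto A. Now: state=A, head=-3, tape[-4..0]=01010 (head:  ^)
Step 5: in state A at pos -3, read 1 -> (A,1)->write 1,move L,goto D. Now: state=D, head=-4, tape[-5..0]=001010 (head:  ^)
Step 6: in state D at pos -4, read 0 -> (D,0)->write 0,move R,goto D. Now: state=D, head=-3, tape[-5..0]=001010 (head:   ^)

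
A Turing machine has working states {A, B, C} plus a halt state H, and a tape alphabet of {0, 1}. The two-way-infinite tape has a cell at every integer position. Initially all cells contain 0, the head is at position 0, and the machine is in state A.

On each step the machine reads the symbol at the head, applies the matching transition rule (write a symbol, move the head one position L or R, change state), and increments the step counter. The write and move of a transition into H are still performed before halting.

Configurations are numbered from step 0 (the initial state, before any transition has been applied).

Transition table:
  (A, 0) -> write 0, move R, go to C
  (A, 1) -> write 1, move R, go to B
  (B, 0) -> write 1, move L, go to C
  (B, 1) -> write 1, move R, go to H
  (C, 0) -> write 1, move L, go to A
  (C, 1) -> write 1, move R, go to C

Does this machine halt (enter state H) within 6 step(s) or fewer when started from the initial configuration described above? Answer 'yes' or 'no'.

Answer: no

Derivation:
Step 1: in state A at pos 0, read 0 -> (A,0)->write 0,move R,goto C. Now: state=C, head=1, tape[-1..2]=0000 (head:   ^)
Step 2: in state C at pos 1, read 0 -> (C,0)->write 1,move L,goto A. Now: state=A, head=0, tape[-1..2]=0010 (head:  ^)
Step 3: in state A at pos 0, read 0 -> (A,0)->write 0,move R,goto C. Now: state=C, head=1, tape[-1..2]=0010 (head:   ^)
Step 4: in state C at pos 1, read 1 -> (C,1)->write 1,move R,goto C. Now: state=C, head=2, tape[-1..3]=00100 (head:    ^)
Step 5: in state C at pos 2, read 0 -> (C,0)->write 1,move L,goto A. Now: state=A, head=1, tape[-1..3]=00110 (head:   ^)
Step 6: in state A at pos 1, read 1 -> (A,1)->write 1,move R,goto B. Now: state=B, head=2, tape[-1..3]=00110 (head:    ^)
After 6 step(s): state = B (not H) -> not halted within 6 -> no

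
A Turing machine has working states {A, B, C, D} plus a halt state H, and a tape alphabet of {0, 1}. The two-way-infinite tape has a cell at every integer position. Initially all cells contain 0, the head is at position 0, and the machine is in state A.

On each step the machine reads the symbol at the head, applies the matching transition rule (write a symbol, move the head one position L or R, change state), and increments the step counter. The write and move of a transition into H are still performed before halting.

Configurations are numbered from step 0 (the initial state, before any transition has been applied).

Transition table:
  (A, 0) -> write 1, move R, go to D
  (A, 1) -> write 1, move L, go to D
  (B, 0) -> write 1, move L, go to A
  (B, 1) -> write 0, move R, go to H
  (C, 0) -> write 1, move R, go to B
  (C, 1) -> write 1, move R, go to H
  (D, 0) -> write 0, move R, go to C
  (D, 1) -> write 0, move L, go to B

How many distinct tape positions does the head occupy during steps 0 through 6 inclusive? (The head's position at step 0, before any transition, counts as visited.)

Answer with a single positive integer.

Answer: 4

Derivation:
Step 1: in state A at pos 0, read 0 -> (A,0)->write 1,move R,goto D. Now: state=D, head=1, tape[-1..2]=0100 (head:   ^)
Step 2: in state D at pos 1, read 0 -> (D,0)->write 0,move R,goto C. Now: state=C, head=2, tape[-1..3]=01000 (head:    ^)
Step 3: in state C at pos 2, read 0 -> (C,0)->write 1,move R,goto B. Now: state=B, head=3, tape[-1..4]=010100 (head:     ^)
Step 4: in state B at pos 3, read 0 -> (B,0)->write 1,move L,goto A. Now: state=A, head=2, tape[-1..4]=010110 (head:    ^)
Step 5: in state A at pos 2, read 1 -> (A,1)->write 1,move L,goto D. Now: state=D, head=1, tape[-1..4]=010110 (head:   ^)
Step 6: in state D at pos 1, read 0 -> (D,0)->write 0,move R,goto C. Now: state=C, head=2, tape[-1..4]=010110 (head:    ^)
Head positions at steps 0..6: starting at 0, distinct positions visited = {0, 1, 2, 3} -> 4 position(s)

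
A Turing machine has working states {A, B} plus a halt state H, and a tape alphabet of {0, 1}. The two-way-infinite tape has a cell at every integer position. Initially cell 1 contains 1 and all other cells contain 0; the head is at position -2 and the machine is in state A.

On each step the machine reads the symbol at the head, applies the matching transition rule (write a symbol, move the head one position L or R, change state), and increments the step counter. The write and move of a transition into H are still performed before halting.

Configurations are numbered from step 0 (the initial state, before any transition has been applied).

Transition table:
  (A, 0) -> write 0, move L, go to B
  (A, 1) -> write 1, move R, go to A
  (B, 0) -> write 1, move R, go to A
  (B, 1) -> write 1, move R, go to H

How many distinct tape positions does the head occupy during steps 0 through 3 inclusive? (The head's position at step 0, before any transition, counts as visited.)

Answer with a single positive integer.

Answer: 2

Derivation:
Step 1: in state A at pos -2, read 0 -> (A,0)->write 0,move L,goto B. Now: state=B, head=-3, tape[-4..2]=0000010 (head:  ^)
Step 2: in state B at pos -3, read 0 -> (B,0)->write 1,move R,goto A. Now: state=A, head=-2, tape[-4..2]=0100010 (head:   ^)
Step 3: in state A at pos -2, read 0 -> (A,0)->write 0,move L,goto B. Now: state=B, head=-3, tape[-4..2]=0100010 (head:  ^)
Head positions at steps 0..3: starting at -2, distinct positions visited = {-3, -2} -> 2 position(s)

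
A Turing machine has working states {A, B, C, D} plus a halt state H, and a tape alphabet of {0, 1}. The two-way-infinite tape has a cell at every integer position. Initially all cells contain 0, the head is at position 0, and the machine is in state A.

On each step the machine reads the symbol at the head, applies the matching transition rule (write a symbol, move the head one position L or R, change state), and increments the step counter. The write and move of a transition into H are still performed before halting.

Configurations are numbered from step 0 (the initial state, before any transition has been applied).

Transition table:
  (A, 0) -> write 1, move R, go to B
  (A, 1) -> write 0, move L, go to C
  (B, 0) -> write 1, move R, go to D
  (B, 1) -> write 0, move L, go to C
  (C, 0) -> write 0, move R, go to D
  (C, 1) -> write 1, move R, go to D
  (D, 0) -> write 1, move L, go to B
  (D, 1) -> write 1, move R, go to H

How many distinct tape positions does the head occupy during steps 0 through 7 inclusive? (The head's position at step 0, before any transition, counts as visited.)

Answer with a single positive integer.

Step 1: in state A at pos 0, read 0 -> (A,0)->write 1,move R,goto B. Now: state=B, head=1, tape[-1..2]=0100 (head:   ^)
Step 2: in state B at pos 1, read 0 -> (B,0)->write 1,move R,goto D. Now: state=D, head=2, tape[-1..3]=01100 (head:    ^)
Step 3: in state D at pos 2, read 0 -> (D,0)->write 1,move L,goto B. Now: state=B, head=1, tape[-1..3]=01110 (head:   ^)
Step 4: in state B at pos 1, read 1 -> (B,1)->write 0,move L,goto C. Now: state=C, head=0, tape[-1..3]=01010 (head:  ^)
Step 5: in state C at pos 0, read 1 -> (C,1)->write 1,move R,goto D. Now: state=D, head=1, tape[-1..3]=01010 (head:   ^)
Step 6: in state D at pos 1, read 0 -> (D,0)->write 1,move L,goto B. Now: state=B, head=0, tape[-1..3]=01110 (head:  ^)
Step 7: in state B at pos 0, read 1 -> (B,1)->write 0,move L,goto C. Now: state=C, head=-1, tape[-2..3]=000110 (head:  ^)
Head positions at steps 0..7: starting at 0, distinct positions visited = {-1, 0, 1, 2} -> 4 position(s)

Answer: 4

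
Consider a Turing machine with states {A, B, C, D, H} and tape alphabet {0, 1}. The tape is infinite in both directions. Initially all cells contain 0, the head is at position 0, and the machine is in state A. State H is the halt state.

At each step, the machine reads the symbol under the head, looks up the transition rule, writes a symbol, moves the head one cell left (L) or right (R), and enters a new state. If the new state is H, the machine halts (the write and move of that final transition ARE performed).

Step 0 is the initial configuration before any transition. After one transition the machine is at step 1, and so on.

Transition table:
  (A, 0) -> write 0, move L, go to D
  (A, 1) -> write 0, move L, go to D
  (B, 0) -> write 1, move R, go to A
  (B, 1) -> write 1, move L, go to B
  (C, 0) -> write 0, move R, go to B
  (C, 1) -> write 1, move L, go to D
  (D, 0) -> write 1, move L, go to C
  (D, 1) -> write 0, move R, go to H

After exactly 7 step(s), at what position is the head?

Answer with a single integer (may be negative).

Step 1: in state A at pos 0, read 0 -> (A,0)->write 0,move L,goto D. Now: state=D, head=-1, tape[-2..1]=0000 (head:  ^)
Step 2: in state D at pos -1, read 0 -> (D,0)->write 1,move L,goto C. Now: state=C, head=-2, tape[-3..1]=00100 (head:  ^)
Step 3: in state C at pos -2, read 0 -> (C,0)->write 0,move R,goto B. Now: state=B, head=-1, tape[-3..1]=00100 (head:   ^)
Step 4: in state B at pos -1, read 1 -> (B,1)->write 1,move L,goto B. Now: state=B, head=-2, tape[-3..1]=00100 (head:  ^)
Step 5: in state B at pos -2, read 0 -> (B,0)->write 1,move R,goto A. Now: state=A, head=-1, tape[-3..1]=01100 (head:   ^)
Step 6: in state A at pos -1, read 1 -> (A,1)->write 0,move L,goto D. Now: state=D, head=-2, tape[-3..1]=01000 (head:  ^)
Step 7: in state D at pos -2, read 1 -> (D,1)->write 0,move R,goto H. Now: state=H, head=-1, tape[-3..1]=00000 (head:   ^)

Answer: -1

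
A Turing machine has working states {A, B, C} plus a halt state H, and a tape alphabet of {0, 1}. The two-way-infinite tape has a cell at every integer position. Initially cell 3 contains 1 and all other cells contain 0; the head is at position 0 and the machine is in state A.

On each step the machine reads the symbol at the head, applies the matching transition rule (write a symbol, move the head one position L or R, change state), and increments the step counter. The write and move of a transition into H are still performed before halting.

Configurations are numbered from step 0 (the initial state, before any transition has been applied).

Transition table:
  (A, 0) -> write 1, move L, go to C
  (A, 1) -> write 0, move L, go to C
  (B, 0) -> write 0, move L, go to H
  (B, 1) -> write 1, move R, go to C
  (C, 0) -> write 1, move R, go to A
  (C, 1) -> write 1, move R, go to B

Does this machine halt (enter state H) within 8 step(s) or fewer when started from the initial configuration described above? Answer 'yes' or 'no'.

Step 1: in state A at pos 0, read 0 -> (A,0)->write 1,move L,goto C. Now: state=C, head=-1, tape[-2..4]=0010010 (head:  ^)
Step 2: in state C at pos -1, read 0 -> (C,0)->write 1,move R,goto A. Now: state=A, head=0, tape[-2..4]=0110010 (head:   ^)
Step 3: in state A at pos 0, read 1 -> (A,1)->write 0,move L,goto C. Now: state=C, head=-1, tape[-2..4]=0100010 (head:  ^)
Step 4: in state C at pos -1, read 1 -> (C,1)->write 1,move R,goto B. Now: state=B, head=0, tape[-2..4]=0100010 (head:   ^)
Step 5: in state B at pos 0, read 0 -> (B,0)->write 0,move L,goto H. Now: state=H, head=-1, tape[-2..4]=0100010 (head:  ^)
State H reached at step 5; 5 <= 8 -> yes

Answer: yes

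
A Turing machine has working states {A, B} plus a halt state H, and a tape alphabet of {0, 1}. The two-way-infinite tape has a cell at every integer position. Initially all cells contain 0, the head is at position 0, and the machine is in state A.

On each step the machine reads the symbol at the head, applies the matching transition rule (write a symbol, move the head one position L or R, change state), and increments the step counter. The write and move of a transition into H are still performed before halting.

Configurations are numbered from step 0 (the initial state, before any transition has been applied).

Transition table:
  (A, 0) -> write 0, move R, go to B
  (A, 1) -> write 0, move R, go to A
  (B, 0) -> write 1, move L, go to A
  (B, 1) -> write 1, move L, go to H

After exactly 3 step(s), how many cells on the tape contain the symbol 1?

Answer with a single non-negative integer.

Answer: 1

Derivation:
Step 1: in state A at pos 0, read 0 -> (A,0)->write 0,move R,goto B. Now: state=B, head=1, tape[-1..2]=0000 (head:   ^)
Step 2: in state B at pos 1, read 0 -> (B,0)->write 1,move L,goto A. Now: state=A, head=0, tape[-1..2]=0010 (head:  ^)
Step 3: in state A at pos 0, read 0 -> (A,0)->write 0,move R,goto B. Now: state=B, head=1, tape[-1..2]=0010 (head:   ^)
Cells containing 1 after step 3: {1} -> 1 cell(s)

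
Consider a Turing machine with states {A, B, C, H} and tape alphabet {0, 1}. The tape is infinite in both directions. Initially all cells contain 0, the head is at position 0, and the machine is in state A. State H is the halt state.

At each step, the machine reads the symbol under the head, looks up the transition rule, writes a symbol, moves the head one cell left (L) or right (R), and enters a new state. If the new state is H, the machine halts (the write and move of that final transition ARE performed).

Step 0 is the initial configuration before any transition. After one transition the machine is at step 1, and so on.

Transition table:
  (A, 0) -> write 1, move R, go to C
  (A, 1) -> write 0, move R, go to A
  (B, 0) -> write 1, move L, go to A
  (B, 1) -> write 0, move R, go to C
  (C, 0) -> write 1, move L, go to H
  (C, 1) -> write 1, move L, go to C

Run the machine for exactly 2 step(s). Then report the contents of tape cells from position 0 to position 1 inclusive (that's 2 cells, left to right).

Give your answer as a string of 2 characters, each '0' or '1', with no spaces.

Step 1: in state A at pos 0, read 0 -> (A,0)->write 1,move R,goto C. Now: state=C, head=1, tape[-1..2]=0100 (head:   ^)
Step 2: in state C at pos 1, read 0 -> (C,0)->write 1,move L,goto H. Now: state=H, head=0, tape[-1..2]=0110 (head:  ^)

Answer: 11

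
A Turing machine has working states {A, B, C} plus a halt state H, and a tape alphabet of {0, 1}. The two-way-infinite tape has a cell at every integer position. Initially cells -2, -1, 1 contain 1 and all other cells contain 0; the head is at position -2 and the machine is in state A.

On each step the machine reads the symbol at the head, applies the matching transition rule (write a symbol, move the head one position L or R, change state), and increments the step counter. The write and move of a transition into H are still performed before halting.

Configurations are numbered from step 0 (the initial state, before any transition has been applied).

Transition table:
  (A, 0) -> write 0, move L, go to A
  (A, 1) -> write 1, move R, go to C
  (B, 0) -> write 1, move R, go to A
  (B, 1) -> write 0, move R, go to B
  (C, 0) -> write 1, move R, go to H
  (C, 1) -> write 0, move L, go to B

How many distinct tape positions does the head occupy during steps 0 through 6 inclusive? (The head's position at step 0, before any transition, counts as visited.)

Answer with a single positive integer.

Answer: 3

Derivation:
Step 1: in state A at pos -2, read 1 -> (A,1)->write 1,move R,goto C. Now: state=C, head=-1, tape[-3..2]=011010 (head:   ^)
Step 2: in state C at pos -1, read 1 -> (C,1)->write 0,move L,goto B. Now: state=B, head=-2, tape[-3..2]=010010 (head:  ^)
Step 3: in state B at pos -2, read 1 -> (B,1)->write 0,move R,goto B. Now: state=B, head=-1, tape[-3..2]=000010 (head:   ^)
Step 4: in state B at pos -1, read 0 -> (B,0)->write 1,move R,goto A. Now: state=A, head=0, tape[-3..2]=001010 (head:    ^)
Step 5: in state A at pos 0, read 0 -> (A,0)->write 0,move L,goto A. Now: state=A, head=-1, tape[-3..2]=001010 (head:   ^)
Step 6: in state A at pos -1, read 1 -> (A,1)->write 1,move R,goto C. Now: state=C, head=0, tape[-3..2]=001010 (head:    ^)
Head positions at steps 0..6: starting at -2, distinct positions visited = {-2, -1, 0} -> 3 position(s)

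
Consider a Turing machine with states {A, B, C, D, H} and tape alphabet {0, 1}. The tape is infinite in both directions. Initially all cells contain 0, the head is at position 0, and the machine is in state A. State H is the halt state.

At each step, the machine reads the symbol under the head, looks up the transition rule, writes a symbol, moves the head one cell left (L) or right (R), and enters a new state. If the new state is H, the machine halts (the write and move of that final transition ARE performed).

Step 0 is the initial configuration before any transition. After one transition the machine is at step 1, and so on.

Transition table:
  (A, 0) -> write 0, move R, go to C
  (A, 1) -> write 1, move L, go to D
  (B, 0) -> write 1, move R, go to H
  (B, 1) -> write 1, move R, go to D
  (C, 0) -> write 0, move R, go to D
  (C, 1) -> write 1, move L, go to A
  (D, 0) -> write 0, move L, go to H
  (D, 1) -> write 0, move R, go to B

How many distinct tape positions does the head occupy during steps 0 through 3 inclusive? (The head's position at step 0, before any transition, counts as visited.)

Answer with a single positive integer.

Step 1: in state A at pos 0, read 0 -> (A,0)->write 0,move R,goto C. Now: state=C, head=1, tape[-1..2]=0000 (head:   ^)
Step 2: in state C at pos 1, read 0 -> (C,0)->write 0,move R,goto D. Now: state=D, head=2, tape[-1..3]=00000 (head:    ^)
Step 3: in state D at pos 2, read 0 -> (D,0)->write 0,move L,goto H. Now: state=H, head=1, tape[-1..3]=00000 (head:   ^)
Head positions at steps 0..3: starting at 0, distinct positions visited = {0, 1, 2} -> 3 position(s)

Answer: 3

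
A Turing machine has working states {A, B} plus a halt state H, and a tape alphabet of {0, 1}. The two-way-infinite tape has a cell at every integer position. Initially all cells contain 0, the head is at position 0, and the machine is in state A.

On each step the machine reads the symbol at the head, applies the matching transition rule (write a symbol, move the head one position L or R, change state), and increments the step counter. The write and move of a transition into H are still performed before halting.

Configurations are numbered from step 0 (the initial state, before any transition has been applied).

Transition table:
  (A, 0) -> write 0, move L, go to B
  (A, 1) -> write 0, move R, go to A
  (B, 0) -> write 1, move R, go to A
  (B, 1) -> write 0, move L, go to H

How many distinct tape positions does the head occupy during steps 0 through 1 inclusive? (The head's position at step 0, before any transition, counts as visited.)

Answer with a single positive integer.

Answer: 2

Derivation:
Step 1: in state A at pos 0, read 0 -> (A,0)->write 0,move L,goto B. Now: state=B, head=-1, tape[-2..1]=0000 (head:  ^)
Head positions at steps 0..1: starting at 0, distinct positions visited = {-1, 0} -> 2 position(s)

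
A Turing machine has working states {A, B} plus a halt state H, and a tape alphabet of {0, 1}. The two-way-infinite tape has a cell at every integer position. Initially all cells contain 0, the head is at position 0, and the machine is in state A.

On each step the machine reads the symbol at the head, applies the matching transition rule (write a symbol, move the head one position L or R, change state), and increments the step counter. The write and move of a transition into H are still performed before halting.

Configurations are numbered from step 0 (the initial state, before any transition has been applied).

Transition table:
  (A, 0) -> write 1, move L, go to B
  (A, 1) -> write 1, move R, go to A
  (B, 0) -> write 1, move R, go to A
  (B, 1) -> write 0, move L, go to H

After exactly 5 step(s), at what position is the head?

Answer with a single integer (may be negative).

Answer: -1

Derivation:
Step 1: in state A at pos 0, read 0 -> (A,0)->write 1,move L,goto B. Now: state=B, head=-1, tape[-2..1]=0010 (head:  ^)
Step 2: in state B at pos -1, read 0 -> (B,0)->write 1,move R,goto A. Now: state=A, head=0, tape[-2..1]=0110 (head:   ^)
Step 3: in state A at pos 0, read 1 -> (A,1)->write 1,move R,goto A. Now: state=A, head=1, tape[-2..2]=01100 (head:    ^)
Step 4: in state A at pos 1, read 0 -> (A,0)->write 1,move L,goto B. Now: state=B, head=0, tape[-2..2]=01110 (head:   ^)
Step 5: in state B at pos 0, read 1 -> (B,1)->write 0,move L,goto H. Now: state=H, head=-1, tape[-2..2]=01010 (head:  ^)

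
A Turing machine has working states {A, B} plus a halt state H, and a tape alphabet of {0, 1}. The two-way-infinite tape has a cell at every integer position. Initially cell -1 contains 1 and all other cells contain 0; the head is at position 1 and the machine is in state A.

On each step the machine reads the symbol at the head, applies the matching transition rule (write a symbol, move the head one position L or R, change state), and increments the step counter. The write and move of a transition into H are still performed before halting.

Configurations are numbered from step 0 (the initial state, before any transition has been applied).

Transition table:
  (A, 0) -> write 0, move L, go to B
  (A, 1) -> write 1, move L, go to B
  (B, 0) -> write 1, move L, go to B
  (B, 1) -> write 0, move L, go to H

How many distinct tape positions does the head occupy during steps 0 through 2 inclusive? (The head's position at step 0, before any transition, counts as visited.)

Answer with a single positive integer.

Step 1: in state A at pos 1, read 0 -> (A,0)->write 0,move L,goto B. Now: state=B, head=0, tape[-2..2]=01000 (head:   ^)
Step 2: in state B at pos 0, read 0 -> (B,0)->write 1,move L,goto B. Now: state=B, head=-1, tape[-2..2]=01100 (head:  ^)
Head positions at steps 0..2: starting at 1, distinct positions visited = {-1, 0, 1} -> 3 position(s)

Answer: 3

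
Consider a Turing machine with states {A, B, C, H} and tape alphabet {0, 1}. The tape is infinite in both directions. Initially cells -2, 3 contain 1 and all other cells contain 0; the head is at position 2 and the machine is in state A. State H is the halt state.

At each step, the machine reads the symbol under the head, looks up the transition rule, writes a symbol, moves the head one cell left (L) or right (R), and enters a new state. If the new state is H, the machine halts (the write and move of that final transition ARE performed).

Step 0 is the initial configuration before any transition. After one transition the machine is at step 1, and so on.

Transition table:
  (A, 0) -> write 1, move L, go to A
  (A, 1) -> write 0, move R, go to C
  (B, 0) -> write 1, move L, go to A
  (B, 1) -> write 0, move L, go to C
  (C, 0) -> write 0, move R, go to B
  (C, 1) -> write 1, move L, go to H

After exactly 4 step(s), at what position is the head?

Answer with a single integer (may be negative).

Answer: -2

Derivation:
Step 1: in state A at pos 2, read 0 -> (A,0)->write 1,move L,goto A. Now: state=A, head=1, tape[-3..4]=01000110 (head:     ^)
Step 2: in state A at pos 1, read 0 -> (A,0)->write 1,move L,goto A. Now: state=A, head=0, tape[-3..4]=01001110 (head:    ^)
Step 3: in state A at pos 0, read 0 -> (A,0)->write 1,move L,goto A. Now: state=A, head=-1, tape[-3..4]=01011110 (head:   ^)
Step 4: in state A at pos -1, read 0 -> (A,0)->write 1,move L,goto A. Now: state=A, head=-2, tape[-3..4]=01111110 (head:  ^)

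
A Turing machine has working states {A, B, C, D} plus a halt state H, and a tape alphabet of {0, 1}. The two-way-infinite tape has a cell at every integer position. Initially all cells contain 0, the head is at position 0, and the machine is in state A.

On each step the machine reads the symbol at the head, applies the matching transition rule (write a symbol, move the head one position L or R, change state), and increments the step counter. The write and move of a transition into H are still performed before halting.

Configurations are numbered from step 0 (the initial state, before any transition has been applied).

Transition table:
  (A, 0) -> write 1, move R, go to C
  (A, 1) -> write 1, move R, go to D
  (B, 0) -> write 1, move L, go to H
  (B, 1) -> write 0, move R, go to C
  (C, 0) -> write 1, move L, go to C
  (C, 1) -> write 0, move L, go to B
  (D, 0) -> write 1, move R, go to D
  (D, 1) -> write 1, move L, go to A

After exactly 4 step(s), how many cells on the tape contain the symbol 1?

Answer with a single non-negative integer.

Step 1: in state A at pos 0, read 0 -> (A,0)->write 1,move R,goto C. Now: state=C, head=1, tape[-1..2]=0100 (head:   ^)
Step 2: in state C at pos 1, read 0 -> (C,0)->write 1,move L,goto C. Now: state=C, head=0, tape[-1..2]=0110 (head:  ^)
Step 3: in state C at pos 0, read 1 -> (C,1)->write 0,move L,goto B. Now: state=B, head=-1, tape[-2..2]=00010 (head:  ^)
Step 4: in state B at pos -1, read 0 -> (B,0)->write 1,move L,goto H. Now: state=H, head=-2, tape[-3..2]=001010 (head:  ^)
Cells containing 1 after step 4: {-1, 1} -> 2 cell(s)

Answer: 2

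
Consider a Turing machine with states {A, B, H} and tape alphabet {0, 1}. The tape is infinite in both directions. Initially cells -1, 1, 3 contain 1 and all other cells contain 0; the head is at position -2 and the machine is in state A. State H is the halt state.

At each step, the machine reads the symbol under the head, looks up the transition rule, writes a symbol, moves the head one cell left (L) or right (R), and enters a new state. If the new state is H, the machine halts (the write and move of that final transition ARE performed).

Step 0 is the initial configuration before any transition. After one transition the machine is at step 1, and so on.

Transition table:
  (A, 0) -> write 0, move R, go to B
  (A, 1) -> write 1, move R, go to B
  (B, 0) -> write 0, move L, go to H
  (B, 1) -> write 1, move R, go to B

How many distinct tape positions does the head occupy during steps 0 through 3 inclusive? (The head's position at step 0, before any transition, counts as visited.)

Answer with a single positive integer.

Step 1: in state A at pos -2, read 0 -> (A,0)->write 0,move R,goto B. Now: state=B, head=-1, tape[-3..4]=00101010 (head:   ^)
Step 2: in state B at pos -1, read 1 -> (B,1)->write 1,move R,goto B. Now: state=B, head=0, tape[-3..4]=00101010 (head:    ^)
Step 3: in state B at pos 0, read 0 -> (B,0)->write 0,move L,goto H. Now: state=H, head=-1, tape[-3..4]=00101010 (head:   ^)
Head positions at steps 0..3: starting at -2, distinct positions visited = {-2, -1, 0} -> 3 position(s)

Answer: 3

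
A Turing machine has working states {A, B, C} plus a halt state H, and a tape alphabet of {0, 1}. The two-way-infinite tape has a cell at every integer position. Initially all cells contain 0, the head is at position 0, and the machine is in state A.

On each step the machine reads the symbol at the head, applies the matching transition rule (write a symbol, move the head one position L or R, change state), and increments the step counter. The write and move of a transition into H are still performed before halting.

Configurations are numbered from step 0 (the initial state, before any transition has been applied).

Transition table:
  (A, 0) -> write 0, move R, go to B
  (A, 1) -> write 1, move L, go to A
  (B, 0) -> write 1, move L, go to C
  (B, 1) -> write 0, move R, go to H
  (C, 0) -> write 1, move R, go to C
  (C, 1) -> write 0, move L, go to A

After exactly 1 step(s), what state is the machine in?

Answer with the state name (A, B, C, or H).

Answer: B

Derivation:
Step 1: in state A at pos 0, read 0 -> (A,0)->write 0,move R,goto B. Now: state=B, head=1, tape[-1..2]=0000 (head:   ^)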